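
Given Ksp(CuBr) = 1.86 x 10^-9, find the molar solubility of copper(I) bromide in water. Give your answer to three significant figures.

s ≈ 4.31 × 10^-5 M

CuBr(s) ⇌ Cu^+(aq) + Br^-(aq)
Ksp = [Cu^+][Br^-]
Let s = molar solubility. Then [Cu^+] = s and [Br^-] = s.
Ksp = (s)(s) = s^2
s = √(1.86 x 10^-9) = 4.31 x 10^-5 M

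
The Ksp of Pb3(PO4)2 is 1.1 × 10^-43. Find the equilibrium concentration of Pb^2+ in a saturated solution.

Pb3(PO4)2(s) <=> 3 Pb^2+ + 2 PO4^3-
Ksp = [Pb^2+]^3[PO4^3-]^2
If s mol/L of Pb3(PO4)2 dissolves, [Pb^2+] = 3s and [PO4^3-] = 2s.
Ksp = (3s)^3(2s)^2 = 108s^5
s = (1.1 × 10^-43 / 108)^(1/5) = 1.00 × 10^-9 M
[Pb^2+] = 3s = 3.0 x 10^-9 M

[Pb^2+] ≈ 3.0 x 10^-9 M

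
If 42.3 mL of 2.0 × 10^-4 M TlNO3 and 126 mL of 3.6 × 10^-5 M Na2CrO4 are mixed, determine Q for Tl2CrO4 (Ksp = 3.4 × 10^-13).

Total volume = 42.3 + 126 = 168.3 mL.
[Tl^+] = 2.0 × 10^-4 × (42.3/168.3) = 5.03 x 10^-5 M
[CrO4^2-] = 3.6 x 10^-5 × (126/168.3) = 2.70 × 10^-5 M
Tl2CrO4(s) ⇌ 2 Tl^+(aq) + CrO4^2-(aq), so Q = [Tl^+]^2[CrO4^2-]
Q = (5.03 × 10^-5)^2(2.70 x 10^-5) = 6.8 x 10^-14
Q < Ksp, so no precipitate of Tl2CrO4 forms.

Q ≈ 6.8 x 10^-14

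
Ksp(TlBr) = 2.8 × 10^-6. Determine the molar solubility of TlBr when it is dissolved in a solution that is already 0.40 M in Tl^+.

TlBr(s) ⇌ Tl^+ + Br^-
Ksp = [Tl^+][Br^-]
If s mol/L dissolves here, [Tl^+] = 0.40 + s ≈ 0.40, [Br^-] = s (since the Tl^+ already present dominates).
Ksp ≈ 0.40 × s
s = 7.0 × 10^-6 M
Check: s = 7.0 x 10^-6 ≪ 0.40, so the approximation is valid.

s ≈ 7.0 x 10^-6 M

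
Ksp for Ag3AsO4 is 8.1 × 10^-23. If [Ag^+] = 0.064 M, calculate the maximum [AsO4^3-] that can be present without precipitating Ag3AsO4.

3.1 × 10^-19 M

Ag3AsO4(s) ⇌ 3 Ag^+ + AsO4^3-
Ksp = [Ag^+]^3[AsO4^3-]
Precipitation begins when Q = Ksp. With [Ag^+] = 0.064 M:
8.1 × 10^-23 = (0.064)^3 × [AsO4^3-]
[AsO4^3-] = (8.1 × 10^-23 / 2.62 x 10^-4) = 3.1 × 10^-19 M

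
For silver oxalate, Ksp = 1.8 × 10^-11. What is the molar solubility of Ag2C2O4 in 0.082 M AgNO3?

Ag2C2O4(s) <=> 2 Ag^+ + C2O4^2-
Ksp = [Ag^+]^2[C2O4^2-]
Let s be the molar solubility in this solution. [Ag^+] = 0.082 + 2s ≈ 0.082, [C2O4^2-] = s (Ksp is small, so little additional dissolves).
Ksp ≈ (0.082)^2 × s
s = 2.7 × 10^-9 M
Check: 2s = 5.4 × 10^-9 ≪ 0.082, so the approximation is valid.

s ≈ 2.7 x 10^-9 M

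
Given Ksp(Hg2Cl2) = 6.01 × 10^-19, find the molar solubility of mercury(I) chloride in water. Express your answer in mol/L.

Hg2Cl2(s) ⇌ Hg2^2+(aq) + 2 Cl^-(aq)
Ksp = [Hg2^2+][Cl^-]^2
If s mol/L of Hg2Cl2 dissolves, [Hg2^2+] = s and [Cl^-] = 2s.
Substituting: Ksp = s(2s)^2 = 4s^3
s = (6.01 × 10^-19 / 4)^(1/3) = 5.32 × 10^-7 M

5.32 x 10^-7 M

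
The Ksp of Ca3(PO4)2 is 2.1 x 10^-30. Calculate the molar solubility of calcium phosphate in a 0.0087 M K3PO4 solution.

s ≈ 1.0 × 10^-9 M

Ca3(PO4)2(s) ⇌ 3 Ca^2+(aq) + 2 PO4^3-(aq)
Ksp = [Ca^2+]^3[PO4^3-]^2
If s mol/L dissolves here, [Ca^2+] = 3s, [PO4^3-] = 0.0087 + 2s ≈ 0.0087 (Ksp is small, so little additional dissolves).
Ksp ≈ (3s)^3 × (0.0087)^2
s = 1.0 × 10^-9 M
Check: 2s = 2.0 × 10^-9 ≪ 0.0087, so the approximation is valid.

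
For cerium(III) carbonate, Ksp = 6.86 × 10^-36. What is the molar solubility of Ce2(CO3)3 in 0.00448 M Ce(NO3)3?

Ce2(CO3)3(s) <=> 2 Ce^3+(aq) + 3 CO3^2-(aq)
Ksp = [Ce^3+]^2[CO3^2-]^3
Let s be the molar solubility in this solution. [Ce^3+] = 0.00448 + 2s ≈ 0.00448, [CO3^2-] = 3s (Ksp is small, so little additional dissolves).
Ksp ≈ (0.00448)^2 × (3s)^3
s = 2.33 x 10^-11 M
Check: 2s = 4.7 × 10^-11 ≪ 0.00448, so the approximation is valid.

2.33e-11 M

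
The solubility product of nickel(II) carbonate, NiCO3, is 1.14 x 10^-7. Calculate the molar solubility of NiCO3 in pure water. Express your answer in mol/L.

NiCO3(s) <=> Ni^2+(aq) + CO3^2-(aq)
Ksp = [Ni^2+][CO3^2-]
Let s = molar solubility. Then [Ni^2+] = s and [CO3^2-] = s.
Ksp = (s)(s) = s^2
s = (1.14 x 10^-7)^(1/2) = 3.38 x 10^-4 M

s ≈ 3.38 × 10^-4 M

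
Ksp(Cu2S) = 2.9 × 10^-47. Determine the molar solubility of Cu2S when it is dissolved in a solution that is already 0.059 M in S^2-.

s ≈ 1.1 × 10^-23 M

Cu2S(s) ⇌ 2 Cu^+ + S^2-
Ksp = [Cu^+]^2[S^2-]
Let s be the molar solubility in this solution. [Cu^+] = 2s, [S^2-] = 0.059 + s ≈ 0.059 (since the S^2- already present dominates).
Ksp ≈ (2s)^2 × 0.059
s = 1.1 × 10^-23 M
Check: s = 1.1 x 10^-23 ≪ 0.059, so the approximation is valid.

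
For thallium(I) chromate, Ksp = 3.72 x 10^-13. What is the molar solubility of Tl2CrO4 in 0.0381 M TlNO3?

s ≈ 2.56e-10 M

Tl2CrO4(s) ⇌ 2 Tl^+ + CrO4^2-
Ksp = [Tl^+]^2[CrO4^2-]
Let s be the molar solubility in this solution. [Tl^+] = 0.0381 + 2s ≈ 0.0381, [CrO4^2-] = s (Ksp is small, so little additional dissolves).
Ksp ≈ (0.0381)^2 × s
s = 2.56 × 10^-10 M
Check: 2s = 5.1 × 10^-10 ≪ 0.0381, so the approximation is valid.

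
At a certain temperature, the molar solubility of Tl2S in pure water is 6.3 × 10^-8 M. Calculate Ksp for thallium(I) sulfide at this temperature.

Tl2S(s) <=> 2 Tl^+ + S^2-
Let s = molar solubility. Then [Tl^+] = 2s and [S^2-] = s.
Ksp = [Tl^+]^2[S^2-]
Ksp = (2s)^2s = 4s^3
With s = 6.3 × 10^-8: Ksp = 1.0 × 10^-21

1.0e-21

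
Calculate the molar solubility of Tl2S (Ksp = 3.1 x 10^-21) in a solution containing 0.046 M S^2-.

s ≈ 1.3 × 10^-10 M

Tl2S(s) <=> 2 Tl^+(aq) + S^2-(aq)
Ksp = [Tl^+]^2[S^2-]
Let s = moles of Tl2S that dissolve per litre. [Tl^+] = 2s, [S^2-] = 0.046 + s ≈ 0.046 (since the S^2- already present dominates).
Ksp ≈ (2s)^2 × 0.046
s = 1.3 x 10^-10 M
Check: s = 1.3 × 10^-10 ≪ 0.046, so the approximation is valid.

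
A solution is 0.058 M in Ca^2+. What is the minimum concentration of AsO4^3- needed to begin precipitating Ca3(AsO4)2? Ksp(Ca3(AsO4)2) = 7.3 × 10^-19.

[AsO4^3-] = 6.1 × 10^-8 M

Ca3(AsO4)2(s) ⇌ 3 Ca^2+ + 2 AsO4^3-
Ksp = [Ca^2+]^3[AsO4^3-]^2
Precipitation begins when Q = Ksp. With [Ca^2+] = 0.058 M:
7.3 × 10^-19 = (0.058)^3 × [AsO4^3-]^2
[AsO4^3-] = (7.3 × 10^-19 / 1.95 × 10^-4)^(1/2) = 6.1 × 10^-8 M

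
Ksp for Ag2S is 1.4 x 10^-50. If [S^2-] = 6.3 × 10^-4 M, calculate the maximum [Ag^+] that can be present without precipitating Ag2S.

Ag2S(s) ⇌ 2 Ag^+(aq) + S^2-(aq)
Ksp = [Ag^+]^2[S^2-]
Precipitation begins when Q = Ksp. With [S^2-] = 6.3 × 10^-4 M:
1.4 x 10^-50 = (6.3 × 10^-4) × [Ag^+]^2
[Ag^+] = (1.4 x 10^-50 / 6.3 x 10^-4)^(1/2) = 4.7 × 10^-24 M

4.7e-24 M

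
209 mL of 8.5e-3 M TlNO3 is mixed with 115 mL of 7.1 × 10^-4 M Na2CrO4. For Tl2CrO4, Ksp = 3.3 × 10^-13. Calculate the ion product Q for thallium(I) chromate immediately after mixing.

7.6 × 10^-9

Total volume = 209 + 115 = 324 mL.
[Tl^+] = 8.5 × 10^-3 × (209/324) = 5.48 x 10^-3 M
[CrO4^2-] = 7.1 x 10^-4 × (115/324) = 2.52 x 10^-4 M
Tl2CrO4(s) <=> 2 Tl^+(aq) + CrO4^2-(aq), so Q = [Tl^+]^2[CrO4^2-]
Q = (5.48 × 10^-3)^2(2.52 × 10^-4) = 7.6 × 10^-9
Q > Ksp, so Tl2CrO4 will precipitate.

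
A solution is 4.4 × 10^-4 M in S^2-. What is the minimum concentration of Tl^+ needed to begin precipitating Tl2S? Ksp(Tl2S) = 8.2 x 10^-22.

Tl2S(s) <=> 2 Tl^+ + S^2-
Ksp = [Tl^+]^2[S^2-]
Precipitation begins when Q = Ksp. With [S^2-] = 4.4 × 10^-4 M:
8.2 x 10^-22 = (4.4 × 10^-4) × [Tl^+]^2
[Tl^+] = (8.2 x 10^-22 / 4.4 × 10^-4)^(1/2) = 1.4 × 10^-9 M

[Tl^+] ≈ 1.4 × 10^-9 M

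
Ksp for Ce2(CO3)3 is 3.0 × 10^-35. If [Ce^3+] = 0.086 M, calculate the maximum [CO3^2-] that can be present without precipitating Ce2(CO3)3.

[CO3^2-] ≈ 1.6 × 10^-11 M

Ce2(CO3)3(s) ⇌ 2 Ce^3+(aq) + 3 CO3^2-(aq)
Ksp = [Ce^3+]^2[CO3^2-]^3
Precipitation begins when Q = Ksp. With [Ce^3+] = 0.086 M:
3.0 × 10^-35 = (0.086)^2 × [CO3^2-]^3
[CO3^2-] = (3.0 × 10^-35 / 7.40 x 10^-3)^(1/3) = 1.6 x 10^-11 M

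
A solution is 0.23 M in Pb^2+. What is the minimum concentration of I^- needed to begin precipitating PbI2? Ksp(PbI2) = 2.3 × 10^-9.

[I^-] ≈ 1.0 × 10^-4 M

PbI2(s) ⇌ Pb^2+ + 2 I^-
Ksp = [Pb^2+][I^-]^2
Precipitation begins when Q = Ksp. With [Pb^2+] = 0.23 M:
2.3 × 10^-9 = (0.23) × [I^-]^2
[I^-] = (2.3 × 10^-9 / 2.3 x 10^-1)^(1/2) = 1.0 × 10^-4 M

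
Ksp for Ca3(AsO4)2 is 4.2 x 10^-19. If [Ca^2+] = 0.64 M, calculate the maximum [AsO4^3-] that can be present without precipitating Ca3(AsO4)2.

Ca3(AsO4)2(s) ⇌ 3 Ca^2+(aq) + 2 AsO4^3-(aq)
Ksp = [Ca^2+]^3[AsO4^3-]^2
Precipitation begins when Q = Ksp. With [Ca^2+] = 0.64 M:
4.2 x 10^-19 = (0.64)^3 × [AsO4^3-]^2
[AsO4^3-] = (4.2 x 10^-19 / 2.62 × 10^-1)^(1/2) = 1.3 x 10^-9 M

[AsO4^3-] = 1.3 x 10^-9 M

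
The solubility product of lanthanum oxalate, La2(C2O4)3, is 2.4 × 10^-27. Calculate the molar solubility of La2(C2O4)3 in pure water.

La2(C2O4)3(s) ⇌ 2 La^3+(aq) + 3 C2O4^2-(aq)
Ksp = [La^3+]^2[C2O4^2-]^3
With molar solubility s: [La^3+] = 2s, [C2O4^2-] = 3s.
So Ksp = (2s)^2 × (3s)^3 = 108s^5
s = (2.4 × 10^-27 / 108)^(1/5) = 1.9 × 10^-6 M

1.9 × 10^-6 M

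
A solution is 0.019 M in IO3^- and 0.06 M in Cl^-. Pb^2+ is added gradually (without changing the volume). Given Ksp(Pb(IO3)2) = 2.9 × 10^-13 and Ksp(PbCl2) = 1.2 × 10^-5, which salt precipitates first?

Each salt begins to precipitate when Q = Ksp, i.e. when [Pb^2+] reaches its threshold.
For Pb(IO3)2: 2.9 × 10^-13 = (0.019)^2 × [Pb^2+]  ⇒  [Pb^2+] = 8.0 × 10^-10 M.
For PbCl2: 1.2 × 10^-5 = (0.06)^2 × [Pb^2+]  ⇒  [Pb^2+] = 3.3 × 10^-3 M.
The salt with the lower threshold [Pb^2+] precipitates first: Pb(IO3)2.

Pb(IO3)2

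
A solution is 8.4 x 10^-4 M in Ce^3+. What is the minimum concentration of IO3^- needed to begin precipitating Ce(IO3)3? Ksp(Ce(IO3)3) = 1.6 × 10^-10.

Ce(IO3)3(s) <=> Ce^3+ + 3 IO3^-
Ksp = [Ce^3+][IO3^-]^3
Precipitation begins when Q = Ksp. With [Ce^3+] = 8.4 x 10^-4 M:
1.6 × 10^-10 = (8.4 x 10^-4) × [IO3^-]^3
[IO3^-] = (1.6 × 10^-10 / 8.4 × 10^-4)^(1/3) = 5.8 × 10^-3 M

[IO3^-] ≈ 5.8 x 10^-3 M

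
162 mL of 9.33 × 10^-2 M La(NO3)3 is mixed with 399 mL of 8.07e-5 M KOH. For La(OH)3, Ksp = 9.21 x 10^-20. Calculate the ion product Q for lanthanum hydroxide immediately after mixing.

Total volume = 162 + 399 = 561 mL.
[La^3+] = 9.33 × 10^-2 × (162/561) = 2.694 × 10^-2 M
[OH^-] = 8.07 × 10^-5 × (399/561) = 5.740 x 10^-5 M
La(OH)3(s) ⇌ La^3+(aq) + 3 OH^-(aq), so Q = [La^3+][OH^-]^3
Q = (2.694 × 10^-2)(5.740 × 10^-5)^3 = 5.09 × 10^-15
Q > Ksp, so La(OH)3 will precipitate.

5.09 × 10^-15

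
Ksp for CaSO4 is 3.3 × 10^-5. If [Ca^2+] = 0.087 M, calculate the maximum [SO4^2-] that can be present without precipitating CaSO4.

CaSO4(s) <=> Ca^2+ + SO4^2-
Ksp = [Ca^2+][SO4^2-]
Precipitation begins when Q = Ksp. With [Ca^2+] = 0.087 M:
3.3 × 10^-5 = (0.087) × [SO4^2-]
[SO4^2-] = (3.3 × 10^-5 / 8.7 x 10^-2) = 3.8 × 10^-4 M

3.8 × 10^-4 M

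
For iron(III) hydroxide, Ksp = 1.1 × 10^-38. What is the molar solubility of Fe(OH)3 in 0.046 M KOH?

Fe(OH)3(s) ⇌ Fe^3+ + 3 OH^-
Ksp = [Fe^3+][OH^-]^3
Let s = moles of Fe(OH)3 that dissolve per litre. [Fe^3+] = s, [OH^-] = 0.046 + 3s ≈ 0.046 (common-ion effect: OH^- is already 0.046 M).
Ksp ≈ s × (0.046)^3
s = 1.1 x 10^-34 M
Check: 3s = 3.4 x 10^-34 ≪ 0.046, so the approximation is valid.

s = 1.1 × 10^-34 M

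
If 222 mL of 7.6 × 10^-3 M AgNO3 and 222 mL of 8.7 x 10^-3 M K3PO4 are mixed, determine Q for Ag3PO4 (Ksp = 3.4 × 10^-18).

Total volume = 222 + 222 = 444 mL.
[Ag^+] = 7.6 × 10^-3 × (222/444) = 3.80 x 10^-3 M
[PO4^3-] = 8.7 × 10^-3 × (222/444) = 4.35 × 10^-3 M
Ag3PO4(s) <=> 3 Ag^+ + PO4^3-, so Q = [Ag^+]^3[PO4^3-]
Q = (3.80 × 10^-3)^3(4.35 x 10^-3) = 2.4 × 10^-10
Q > Ksp, so Ag3PO4 will precipitate.

Q = 2.4e-10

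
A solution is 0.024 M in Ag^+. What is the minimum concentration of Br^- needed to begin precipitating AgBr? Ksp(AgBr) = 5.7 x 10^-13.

[Br^-] = 2.4 × 10^-11 M

AgBr(s) ⇌ Ag^+ + Br^-
Ksp = [Ag^+][Br^-]
Precipitation begins when Q = Ksp. With [Ag^+] = 0.024 M:
5.7 x 10^-13 = (0.024) × [Br^-]
[Br^-] = (5.7 x 10^-13 / 2.4 × 10^-2) = 2.4 x 10^-11 M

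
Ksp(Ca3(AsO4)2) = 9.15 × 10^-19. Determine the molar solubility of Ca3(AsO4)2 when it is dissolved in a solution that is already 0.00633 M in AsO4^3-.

s ≈ 9.46 × 10^-6 M

Ca3(AsO4)2(s) ⇌ 3 Ca^2+ + 2 AsO4^3-
Ksp = [Ca^2+]^3[AsO4^3-]^2
Let s be the molar solubility in this solution. [Ca^2+] = 3s, [AsO4^3-] = 0.00633 + 2s ≈ 0.00633 (since the AsO4^3- already present dominates).
Ksp ≈ (3s)^3 × (0.00633)^2
s = 9.46 x 10^-6 M
Check: 2s = 1.9 × 10^-5 ≪ 0.00633, so the approximation is valid.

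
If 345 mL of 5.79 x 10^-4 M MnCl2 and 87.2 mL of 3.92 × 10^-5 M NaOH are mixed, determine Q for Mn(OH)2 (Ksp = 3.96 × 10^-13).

Total volume = 345 + 87.2 = 432.2 mL.
[Mn^2+] = 5.79 x 10^-4 × (345/432.2) = 4.622 × 10^-4 M
[OH^-] = 3.92 × 10^-5 × (87.2/432.2) = 7.909 × 10^-6 M
Mn(OH)2(s) ⇌ Mn^2+ + 2 OH^-, so Q = [Mn^2+][OH^-]^2
Q = (4.622 × 10^-4)(7.909 x 10^-6)^2 = 2.89 × 10^-14
Q < Ksp, so no precipitate of Mn(OH)2 forms.

Q ≈ 2.89 x 10^-14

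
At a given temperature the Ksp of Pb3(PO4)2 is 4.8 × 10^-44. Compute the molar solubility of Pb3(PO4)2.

Pb3(PO4)2(s) ⇌ 3 Pb^2+(aq) + 2 PO4^3-(aq)
Ksp = [Pb^2+]^3[PO4^3-]^2
With molar solubility s: [Pb^2+] = 3s, [PO4^3-] = 2s.
So Ksp = (3s)^3 × (2s)^2 = 108s^5
s^5 = 4.8 × 10^-44 / 108, so s = 8.5 x 10^-10 M

s = 8.5e-10 M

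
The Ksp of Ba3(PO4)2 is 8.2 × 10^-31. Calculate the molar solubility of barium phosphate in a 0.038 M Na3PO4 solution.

s ≈ 2.8 x 10^-10 M

Ba3(PO4)2(s) <=> 3 Ba^2+ + 2 PO4^3-
Ksp = [Ba^2+]^3[PO4^3-]^2
Let s be the molar solubility in this solution. [Ba^2+] = 3s, [PO4^3-] = 0.038 + 2s ≈ 0.038 (since PO4^3- from Na3PO4 dominates).
Ksp ≈ (3s)^3 × (0.038)^2
s = 2.8 × 10^-10 M
Check: 2s = 5.5 x 10^-10 ≪ 0.038, so the approximation is valid.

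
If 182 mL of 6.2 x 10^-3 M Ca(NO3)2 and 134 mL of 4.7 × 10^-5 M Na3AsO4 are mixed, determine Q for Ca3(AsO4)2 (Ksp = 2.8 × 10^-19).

Total volume = 182 + 134 = 316 mL.
[Ca^2+] = 6.2 x 10^-3 × (182/316) = 3.57 × 10^-3 M
[AsO4^3-] = 4.7 x 10^-5 × (134/316) = 1.99 × 10^-5 M
Ca3(AsO4)2(s) <=> 3 Ca^2+(aq) + 2 AsO4^3-(aq), so Q = [Ca^2+]^3[AsO4^3-]^2
Q = (3.57 × 10^-3)^3(1.99 × 10^-5)^2 = 1.8 × 10^-17
Q > Ksp, so Ca3(AsO4)2 will precipitate.

Q ≈ 1.8 × 10^-17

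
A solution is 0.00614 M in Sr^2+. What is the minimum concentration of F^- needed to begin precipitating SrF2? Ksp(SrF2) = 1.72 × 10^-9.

SrF2(s) <=> Sr^2+(aq) + 2 F^-(aq)
Ksp = [Sr^2+][F^-]^2
Precipitation begins when Q = Ksp. With [Sr^2+] = 0.00614 M:
1.72 × 10^-9 = (0.00614) × [F^-]^2
[F^-] = (1.72 × 10^-9 / 6.14 × 10^-3)^(1/2) = 5.29 x 10^-4 M

[F^-] = 5.29 x 10^-4 M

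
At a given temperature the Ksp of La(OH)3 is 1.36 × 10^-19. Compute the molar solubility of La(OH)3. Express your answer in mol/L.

s = 8.42e-6 M

La(OH)3(s) ⇌ La^3+ + 3 OH^-
Ksp = [La^3+][OH^-]^3
With molar solubility s: [La^3+] = s, [OH^-] = 3s.
Ksp = s(3s)^3 = 27s^4
s = (1.36 × 10^-19 / 27)^(1/4) = 8.42 × 10^-6 M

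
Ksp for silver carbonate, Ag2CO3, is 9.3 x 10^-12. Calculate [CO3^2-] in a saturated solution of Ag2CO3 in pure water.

Ag2CO3(s) <=> 2 Ag^+(aq) + CO3^2-(aq)
Ksp = [Ag^+]^2[CO3^2-]
For each mole of Ag2CO3 that dissolves: [Ag^+] = 2s, [CO3^2-] = s.
Ksp = (2s)^2s = 4s^3
s = (9.3 x 10^-12 / 4)^(1/3) = 1.32 × 10^-4 M
[CO3^2-] = s = 1.3 × 10^-4 M

[CO3^2-] ≈ 1.3e-4 M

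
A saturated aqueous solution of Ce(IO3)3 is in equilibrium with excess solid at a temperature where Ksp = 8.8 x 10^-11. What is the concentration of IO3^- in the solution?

Ce(IO3)3(s) ⇌ Ce^3+ + 3 IO3^-
Ksp = [Ce^3+][IO3^-]^3
Let s = molar solubility. Then [Ce^3+] = s and [IO3^-] = 3s.
So Ksp = s × (3s)^3 = 27s^4
Solving, s = (8.8 x 10^-11/27)^(1/4) = 1.34 x 10^-3 M
[IO3^-] = 3s = 4.0 × 10^-3 M

[IO3^-] = 4.0 × 10^-3 M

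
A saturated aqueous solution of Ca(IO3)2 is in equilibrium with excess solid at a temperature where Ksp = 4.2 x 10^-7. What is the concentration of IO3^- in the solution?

Ca(IO3)2(s) ⇌ Ca^2+(aq) + 2 IO3^-(aq)
Ksp = [Ca^2+][IO3^-]^2
If s mol/L of Ca(IO3)2 dissolves, [Ca^2+] = s and [IO3^-] = 2s.
Substituting: Ksp = s(2s)^2 = 4s^3
s = (4.2 x 10^-7 / 4)^(1/3) = 4.72 × 10^-3 M
[IO3^-] = 2s = 9.4 x 10^-3 M

[IO3^-] = 9.4e-3 M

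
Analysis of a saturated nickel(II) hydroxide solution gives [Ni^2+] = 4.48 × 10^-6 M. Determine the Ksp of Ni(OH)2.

Ksp ≈ 3.60e-16

Ni(OH)2(s) ⇌ Ni^2+ + 2 OH^-
Stoichiometry gives [OH^-] = (2/1)[Ni^2+] = 8.960 × 10^-6 M.
Ksp = [Ni^2+][OH^-]^2
Ksp = 4.48 × 10^-6 × (8.960 x 10^-6)^2 = 3.60 x 10^-16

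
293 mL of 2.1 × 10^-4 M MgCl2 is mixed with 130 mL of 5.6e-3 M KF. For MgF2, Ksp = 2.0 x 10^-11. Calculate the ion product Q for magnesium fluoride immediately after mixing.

Total volume = 293 + 130 = 423 mL.
[Mg^2+] = 2.1 × 10^-4 × (293/423) = 1.45 × 10^-4 M
[F^-] = 5.6 x 10^-3 × (130/423) = 1.72 × 10^-3 M
MgF2(s) <=> Mg^2+ + 2 F^-, so Q = [Mg^2+][F^-]^2
Q = (1.45 x 10^-4)(1.72 × 10^-3)^2 = 4.3 x 10^-10
Q > Ksp, so MgF2 will precipitate.

Q = 4.3 × 10^-10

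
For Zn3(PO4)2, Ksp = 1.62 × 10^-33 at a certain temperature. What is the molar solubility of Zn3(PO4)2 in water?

Zn3(PO4)2(s) ⇌ 3 Zn^2+(aq) + 2 PO4^3-(aq)
Ksp = [Zn^2+]^3[PO4^3-]^2
Let s = molar solubility. Then [Zn^2+] = 3s and [PO4^3-] = 2s.
Substituting: Ksp = (3s)^3(2s)^2 = 108s^5
s = (1.62 × 10^-33 / 108)^(1/5) = 1.08 x 10^-7 M

s ≈ 1.08 x 10^-7 M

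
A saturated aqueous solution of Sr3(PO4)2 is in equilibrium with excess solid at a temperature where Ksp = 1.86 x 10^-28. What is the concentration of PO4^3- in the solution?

Sr3(PO4)2(s) ⇌ 3 Sr^2+(aq) + 2 PO4^3-(aq)
Ksp = [Sr^2+]^3[PO4^3-]^2
If s mol/L of Sr3(PO4)2 dissolves, [Sr^2+] = 3s and [PO4^3-] = 2s.
So Ksp = (3s)^3 × (2s)^2 = 108s^5
s^5 = 1.86 x 10^-28 / 108, so s = 1.115 x 10^-6 M
[PO4^3-] = 2s = 2.23 × 10^-6 M

[PO4^3-] ≈ 2.23 x 10^-6 M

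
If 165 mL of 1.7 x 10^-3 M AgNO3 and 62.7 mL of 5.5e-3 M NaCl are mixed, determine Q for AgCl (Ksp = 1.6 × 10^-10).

Total volume = 165 + 62.7 = 227.7 mL.
[Ag^+] = 1.7 x 10^-3 × (165/227.7) = 1.23 × 10^-3 M
[Cl^-] = 5.5 × 10^-3 × (62.7/227.7) = 1.51 x 10^-3 M
AgCl(s) ⇌ Ag^+(aq) + Cl^-(aq), so Q = [Ag^+][Cl^-]
Q = (1.23 × 10^-3)(1.51 × 10^-3) = 1.9 × 10^-6
Q > Ksp, so AgCl will precipitate.

1.9e-6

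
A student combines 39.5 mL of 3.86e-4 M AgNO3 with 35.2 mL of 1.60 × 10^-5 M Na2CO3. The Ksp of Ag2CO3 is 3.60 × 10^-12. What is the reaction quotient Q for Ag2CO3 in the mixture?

3.14e-13

Total volume = 39.5 + 35.2 = 74.7 mL.
[Ag^+] = 3.86 x 10^-4 × (39.5/74.7) = 2.041 x 10^-4 M
[CO3^2-] = 1.60 × 10^-5 × (35.2/74.7) = 7.539 x 10^-6 M
Ag2CO3(s) <=> 2 Ag^+(aq) + CO3^2-(aq), so Q = [Ag^+]^2[CO3^2-]
Q = (2.041 × 10^-4)^2(7.539 × 10^-6) = 3.14 × 10^-13
Q < Ksp, so no precipitate of Ag2CO3 forms.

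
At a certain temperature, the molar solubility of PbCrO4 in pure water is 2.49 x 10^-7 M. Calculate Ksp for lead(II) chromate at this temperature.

PbCrO4(s) ⇌ Pb^2+ + CrO4^2-
For each mole of PbCrO4 that dissolves: [Pb^2+] = s, [CrO4^2-] = s.
Ksp = [Pb^2+][CrO4^2-]
Ksp = s^2
With s = 2.49 × 10^-7: Ksp = 6.20 × 10^-14

Ksp = 6.20 x 10^-14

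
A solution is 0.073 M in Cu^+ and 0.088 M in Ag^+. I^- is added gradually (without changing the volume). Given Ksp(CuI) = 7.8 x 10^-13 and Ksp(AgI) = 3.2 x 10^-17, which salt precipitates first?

AgI

Precipitation of each salt starts when its ion product equals its Ksp.
For CuI: 7.8 x 10^-13 = 0.073 × [I^-]  ⇒  [I^-] = 1.1 × 10^-11 M.
For AgI: 3.2 x 10^-17 = 0.088 × [I^-]  ⇒  [I^-] = 3.6 × 10^-16 M.
The salt with the lower threshold [I^-] precipitates first: AgI.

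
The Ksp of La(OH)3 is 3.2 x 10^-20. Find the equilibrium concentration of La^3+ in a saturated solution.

[La^3+] ≈ 5.9 x 10^-6 M

La(OH)3(s) ⇌ La^3+ + 3 OH^-
Ksp = [La^3+][OH^-]^3
With molar solubility s: [La^3+] = s, [OH^-] = 3s.
Ksp = s(3s)^3 = 27s^4
s^4 = 3.2 x 10^-20 / 27, so s = 5.87 x 10^-6 M
[La^3+] = s = 5.9 × 10^-6 M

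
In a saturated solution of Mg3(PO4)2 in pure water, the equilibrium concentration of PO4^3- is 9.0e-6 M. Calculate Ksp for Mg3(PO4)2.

Ksp = 2.0e-25

Mg3(PO4)2(s) ⇌ 3 Mg^2+ + 2 PO4^3-
Stoichiometry gives [Mg^2+] = (3/2)[PO4^3-] = 1.35 × 10^-5 M.
Ksp = [Mg^2+]^3[PO4^3-]^2
Ksp = (1.35 × 10^-5)^3 × (9.0 × 10^-6)^2 = 2.0 x 10^-25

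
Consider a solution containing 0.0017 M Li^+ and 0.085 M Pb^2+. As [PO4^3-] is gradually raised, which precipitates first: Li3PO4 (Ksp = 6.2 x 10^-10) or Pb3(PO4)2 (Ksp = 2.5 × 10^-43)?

Each salt begins to precipitate when Q = Ksp, i.e. when [PO4^3-] reaches its threshold.
For Li3PO4: 6.2 x 10^-10 = (0.0017)^3 × [PO4^3-]  ⇒  [PO4^3-] = 1.3 × 10^-1 M.
For Pb3(PO4)2: 2.5 × 10^-43 = (0.085)^3 × [PO4^3-]^2  ⇒  [PO4^3-] = 2.0 × 10^-20 M.
The salt with the lower threshold [PO4^3-] precipitates first: Pb3(PO4)2.

Pb3(PO4)2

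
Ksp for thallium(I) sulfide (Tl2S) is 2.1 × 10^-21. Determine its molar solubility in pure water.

Tl2S(s) ⇌ 2 Tl^+ + S^2-
Ksp = [Tl^+]^2[S^2-]
If s mol/L of Tl2S dissolves, [Tl^+] = 2s and [S^2-] = s.
Ksp = (2s)^2s = 4s^3
s^3 = 2.1 × 10^-21 / 4, so s = 8.1 × 10^-8 M

8.1 × 10^-8 M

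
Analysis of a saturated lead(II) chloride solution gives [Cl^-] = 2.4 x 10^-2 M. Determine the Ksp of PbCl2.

Ksp = 6.9 x 10^-6

PbCl2(s) <=> Pb^2+(aq) + 2 Cl^-(aq)
Stoichiometry gives [Pb^2+] = (1/2)[Cl^-] = 1.20 x 10^-2 M.
Ksp = [Pb^2+][Cl^-]^2
Ksp = 1.20 x 10^-2 × (2.4 × 10^-2)^2 = 6.9 × 10^-6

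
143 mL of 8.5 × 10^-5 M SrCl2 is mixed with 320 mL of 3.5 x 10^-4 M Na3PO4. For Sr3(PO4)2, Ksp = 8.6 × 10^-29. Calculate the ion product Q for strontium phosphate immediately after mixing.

Q ≈ 1.1e-21

Total volume = 143 + 320 = 463 mL.
[Sr^2+] = 8.5 × 10^-5 × (143/463) = 2.63 x 10^-5 M
[PO4^3-] = 3.5 × 10^-4 × (320/463) = 2.42 × 10^-4 M
Sr3(PO4)2(s) ⇌ 3 Sr^2+ + 2 PO4^3-, so Q = [Sr^2+]^3[PO4^3-]^2
Q = (2.63 x 10^-5)^3(2.42 × 10^-4)^2 = 1.1 x 10^-21
Q > Ksp, so Sr3(PO4)2 will precipitate.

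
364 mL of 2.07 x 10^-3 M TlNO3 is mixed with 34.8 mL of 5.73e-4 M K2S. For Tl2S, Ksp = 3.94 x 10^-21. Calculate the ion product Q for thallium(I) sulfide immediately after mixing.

Q ≈ 1.78 x 10^-10

Total volume = 364 + 34.8 = 398.8 mL.
[Tl^+] = 2.07 × 10^-3 × (364/398.8) = 1.889 × 10^-3 M
[S^2-] = 5.73 × 10^-4 × (34.8/398.8) = 5.000 × 10^-5 M
Tl2S(s) ⇌ 2 Tl^+ + S^2-, so Q = [Tl^+]^2[S^2-]
Q = (1.889 × 10^-3)^2(5.000 × 10^-5) = 1.78 × 10^-10
Q > Ksp, so Tl2S will precipitate.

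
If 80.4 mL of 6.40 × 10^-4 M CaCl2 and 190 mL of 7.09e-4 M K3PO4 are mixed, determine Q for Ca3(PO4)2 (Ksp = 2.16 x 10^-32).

Total volume = 80.4 + 190 = 270.4 mL.
[Ca^2+] = 6.40 x 10^-4 × (80.4/270.4) = 1.903 × 10^-4 M
[PO4^3-] = 7.09 × 10^-4 × (190/270.4) = 4.982 x 10^-4 M
Ca3(PO4)2(s) ⇌ 3 Ca^2+(aq) + 2 PO4^3-(aq), so Q = [Ca^2+]^3[PO4^3-]^2
Q = (1.903 x 10^-4)^3(4.982 × 10^-4)^2 = 1.71 × 10^-18
Q > Ksp, so Ca3(PO4)2 will precipitate.

Q ≈ 1.71e-18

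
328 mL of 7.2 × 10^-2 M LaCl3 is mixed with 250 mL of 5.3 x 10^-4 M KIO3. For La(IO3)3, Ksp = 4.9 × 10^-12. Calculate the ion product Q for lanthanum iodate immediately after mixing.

Q ≈ 4.9e-13

Total volume = 328 + 250 = 578 mL.
[La^3+] = 7.2 × 10^-2 × (328/578) = 4.09 × 10^-2 M
[IO3^-] = 5.3 × 10^-4 × (250/578) = 2.29 × 10^-4 M
La(IO3)3(s) <=> La^3+ + 3 IO3^-, so Q = [La^3+][IO3^-]^3
Q = (4.09 × 10^-2)(2.29 x 10^-4)^3 = 4.9 × 10^-13
Q < Ksp, so no precipitate of La(IO3)3 forms.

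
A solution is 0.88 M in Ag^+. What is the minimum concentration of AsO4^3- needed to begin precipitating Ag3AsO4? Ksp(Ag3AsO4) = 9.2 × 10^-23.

Ag3AsO4(s) ⇌ 3 Ag^+(aq) + AsO4^3-(aq)
Ksp = [Ag^+]^3[AsO4^3-]
Precipitation begins when Q = Ksp. With [Ag^+] = 0.88 M:
9.2 × 10^-23 = (0.88)^3 × [AsO4^3-]
[AsO4^3-] = (9.2 × 10^-23 / 6.81 x 10^-1) = 1.4 × 10^-22 M

[AsO4^3-] = 1.4e-22 M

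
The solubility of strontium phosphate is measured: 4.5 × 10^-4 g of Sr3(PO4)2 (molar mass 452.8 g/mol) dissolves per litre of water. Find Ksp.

Molar solubility s = (4.5 x 10^-4 g/L) / (452.8 g/mol) = 9.94 × 10^-7 M.
Sr3(PO4)2(s) <=> 3 Sr^2+ + 2 PO4^3-
Let s = molar solubility. Then [Sr^2+] = 3s and [PO4^3-] = 2s.
Ksp = [Sr^2+]^3[PO4^3-]^2
Ksp = (3s)^3(2s)^2 = 108s^5
Ksp = 108 × (9.94 × 10^-7)^5 = 1.0 x 10^-28

Ksp ≈ 1.0 × 10^-28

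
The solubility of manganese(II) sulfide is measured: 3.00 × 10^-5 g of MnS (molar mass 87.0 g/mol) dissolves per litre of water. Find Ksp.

Ksp ≈ 1.19 × 10^-13

Molar solubility s = (3.00 × 10^-5 g/L) / (87.0 g/mol) = 3.448 × 10^-7 M.
MnS(s) <=> Mn^2+(aq) + S^2-(aq)
If s mol/L of MnS dissolves, [Mn^2+] = s and [S^2-] = s.
Ksp = [Mn^2+][S^2-]
Ksp = s × s = s^2
Ksp = (3.448 × 10^-7)^2 = 1.19 × 10^-13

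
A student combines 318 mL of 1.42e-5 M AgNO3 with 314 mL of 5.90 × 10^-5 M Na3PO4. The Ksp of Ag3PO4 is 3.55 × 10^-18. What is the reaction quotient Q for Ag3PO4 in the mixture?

Q = 1.07 × 10^-20

Total volume = 318 + 314 = 632 mL.
[Ag^+] = 1.42 × 10^-5 × (318/632) = 7.145 x 10^-6 M
[PO4^3-] = 5.90 × 10^-5 × (314/632) = 2.931 × 10^-5 M
Ag3PO4(s) ⇌ 3 Ag^+(aq) + PO4^3-(aq), so Q = [Ag^+]^3[PO4^3-]
Q = (7.145 × 10^-6)^3(2.931 x 10^-5) = 1.07 x 10^-20
Q < Ksp, so no precipitate of Ag3PO4 forms.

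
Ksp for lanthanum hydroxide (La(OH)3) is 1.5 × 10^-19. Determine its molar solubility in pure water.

8.6 × 10^-6 M

La(OH)3(s) ⇌ La^3+(aq) + 3 OH^-(aq)
Ksp = [La^3+][OH^-]^3
Let s = molar solubility. Then [La^3+] = s and [OH^-] = 3s.
Substituting: Ksp = s(3s)^3 = 27s^4
Solving, s = (1.5 × 10^-19/27)^(1/4) = 8.6 × 10^-6 M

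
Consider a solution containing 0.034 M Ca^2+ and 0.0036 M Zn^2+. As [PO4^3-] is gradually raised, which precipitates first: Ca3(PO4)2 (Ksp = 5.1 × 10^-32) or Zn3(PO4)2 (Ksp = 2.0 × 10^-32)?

Precipitation of each salt starts when its ion product equals its Ksp.
For Ca3(PO4)2: 5.1 × 10^-32 = (0.034)^3 × [PO4^3-]^2  ⇒  [PO4^3-] = 3.6 x 10^-14 M.
For Zn3(PO4)2: 2.0 × 10^-32 = (0.0036)^3 × [PO4^3-]^2  ⇒  [PO4^3-] = 6.5 x 10^-13 M.
The salt with the lower threshold [PO4^3-] precipitates first: Ca3(PO4)2.

Ca3(PO4)2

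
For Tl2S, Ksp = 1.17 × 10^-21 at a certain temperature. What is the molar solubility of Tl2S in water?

6.64e-8 M

Tl2S(s) ⇌ 2 Tl^+(aq) + S^2-(aq)
Ksp = [Tl^+]^2[S^2-]
With molar solubility s: [Tl^+] = 2s, [S^2-] = s.
Ksp = (2s)^2s = 4s^3
s^3 = 1.17 × 10^-21 / 4, so s = 6.64 x 10^-8 M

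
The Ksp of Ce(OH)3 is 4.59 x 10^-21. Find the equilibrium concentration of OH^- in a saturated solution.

[OH^-] ≈ 1.08 x 10^-5 M

Ce(OH)3(s) ⇌ Ce^3+ + 3 OH^-
Ksp = [Ce^3+][OH^-]^3
If s mol/L of Ce(OH)3 dissolves, [Ce^3+] = s and [OH^-] = 3s.
So Ksp = s × (3s)^3 = 27s^4
s^4 = 4.59 x 10^-21 / 27, so s = 3.611 × 10^-6 M
[OH^-] = 3s = 1.08 x 10^-5 M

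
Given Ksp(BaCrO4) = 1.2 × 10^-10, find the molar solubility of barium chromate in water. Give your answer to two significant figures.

BaCrO4(s) ⇌ Ba^2+(aq) + CrO4^2-(aq)
Ksp = [Ba^2+][CrO4^2-]
With molar solubility s: [Ba^2+] = s, [CrO4^2-] = s.
Ksp = (s)(s) = s^2
s = (1.2 × 10^-10)^(1/2) = 1.1 x 10^-5 M

1.1 x 10^-5 M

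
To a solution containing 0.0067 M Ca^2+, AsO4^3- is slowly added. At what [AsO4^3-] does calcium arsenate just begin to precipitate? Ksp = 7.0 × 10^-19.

Ca3(AsO4)2(s) ⇌ 3 Ca^2+(aq) + 2 AsO4^3-(aq)
Ksp = [Ca^2+]^3[AsO4^3-]^2
Precipitation begins when Q = Ksp. With [Ca^2+] = 0.0067 M:
7.0 × 10^-19 = (0.0067)^3 × [AsO4^3-]^2
[AsO4^3-] = (7.0 × 10^-19 / 3.01 × 10^-7)^(1/2) = 1.5 x 10^-6 M

1.5e-6 M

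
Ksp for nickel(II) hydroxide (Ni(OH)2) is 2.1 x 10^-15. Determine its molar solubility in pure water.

Ni(OH)2(s) ⇌ Ni^2+ + 2 OH^-
Ksp = [Ni^2+][OH^-]^2
If s mol/L of Ni(OH)2 dissolves, [Ni^2+] = s and [OH^-] = 2s.
Substituting: Ksp = s(2s)^2 = 4s^3
s^3 = 2.1 x 10^-15 / 4, so s = 8.1 × 10^-6 M

s = 8.1 x 10^-6 M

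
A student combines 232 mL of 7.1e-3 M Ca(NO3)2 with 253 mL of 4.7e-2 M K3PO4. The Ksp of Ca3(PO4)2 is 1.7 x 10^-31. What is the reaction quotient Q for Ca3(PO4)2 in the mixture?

Total volume = 232 + 253 = 485 mL.
[Ca^2+] = 7.1 × 10^-3 × (232/485) = 3.40 × 10^-3 M
[PO4^3-] = 4.7 × 10^-2 × (253/485) = 2.45 × 10^-2 M
Ca3(PO4)2(s) <=> 3 Ca^2+(aq) + 2 PO4^3-(aq), so Q = [Ca^2+]^3[PO4^3-]^2
Q = (3.40 × 10^-3)^3(2.45 × 10^-2)^2 = 2.4 × 10^-11
Q > Ksp, so Ca3(PO4)2 will precipitate.

Q ≈ 2.4 × 10^-11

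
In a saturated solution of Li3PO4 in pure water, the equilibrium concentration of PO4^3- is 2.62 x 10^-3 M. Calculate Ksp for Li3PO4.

Li3PO4(s) ⇌ 3 Li^+(aq) + PO4^3-(aq)
Stoichiometry gives [Li^+] = (3/1)[PO4^3-] = 7.860 × 10^-3 M.
Ksp = [Li^+]^3[PO4^3-]
Ksp = (7.860 × 10^-3)^3 × 2.62 x 10^-3 = 1.27 × 10^-9

1.27 × 10^-9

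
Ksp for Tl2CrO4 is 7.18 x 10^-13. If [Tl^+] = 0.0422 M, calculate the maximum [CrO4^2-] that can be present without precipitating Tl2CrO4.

Tl2CrO4(s) ⇌ 2 Tl^+ + CrO4^2-
Ksp = [Tl^+]^2[CrO4^2-]
Precipitation begins when Q = Ksp. With [Tl^+] = 0.0422 M:
7.18 x 10^-13 = (0.0422)^2 × [CrO4^2-]
[CrO4^2-] = (7.18 x 10^-13 / 1.781 × 10^-3) = 4.03 x 10^-10 M

[CrO4^2-] = 4.03 × 10^-10 M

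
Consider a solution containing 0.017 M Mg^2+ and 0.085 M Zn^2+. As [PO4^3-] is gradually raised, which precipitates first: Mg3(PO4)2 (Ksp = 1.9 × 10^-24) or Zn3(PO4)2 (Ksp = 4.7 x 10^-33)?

Zn3(PO4)2

Precipitation of each salt starts when its ion product equals its Ksp.
For Mg3(PO4)2: 1.9 × 10^-24 = (0.017)^3 × [PO4^3-]^2  ⇒  [PO4^3-] = 6.2 × 10^-10 M.
For Zn3(PO4)2: 4.7 x 10^-33 = (0.085)^3 × [PO4^3-]^2  ⇒  [PO4^3-] = 2.8 x 10^-15 M.
The salt with the lower threshold [PO4^3-] precipitates first: Zn3(PO4)2.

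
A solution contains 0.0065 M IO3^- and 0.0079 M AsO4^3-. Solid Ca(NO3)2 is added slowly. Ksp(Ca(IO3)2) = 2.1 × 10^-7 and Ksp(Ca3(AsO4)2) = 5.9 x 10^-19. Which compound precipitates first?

Ca3(AsO4)2

Each salt begins to precipitate when Q = Ksp, i.e. when [Ca^2+] reaches its threshold.
For Ca(IO3)2: 2.1 × 10^-7 = (0.0065)^2 × [Ca^2+]  ⇒  [Ca^2+] = 5.0 x 10^-3 M.
For Ca3(AsO4)2: 5.9 x 10^-19 = (0.0079)^2 × [Ca^2+]^3  ⇒  [Ca^2+] = 2.1 × 10^-5 M.
The salt with the lower threshold [Ca^2+] precipitates first: Ca3(AsO4)2.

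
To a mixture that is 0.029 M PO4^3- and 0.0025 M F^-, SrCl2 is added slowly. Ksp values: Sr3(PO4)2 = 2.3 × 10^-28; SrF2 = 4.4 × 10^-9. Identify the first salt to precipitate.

Each salt begins to precipitate when Q = Ksp, i.e. when [Sr^2+] reaches its threshold.
For Sr3(PO4)2: 2.3 × 10^-28 = (0.029)^2 × [Sr^2+]^3  ⇒  [Sr^2+] = 6.5 × 10^-9 M.
For SrF2: 4.4 × 10^-9 = (0.0025)^2 × [Sr^2+]  ⇒  [Sr^2+] = 7.0 × 10^-4 M.
The salt with the lower threshold [Sr^2+] precipitates first: Sr3(PO4)2.

Sr3(PO4)2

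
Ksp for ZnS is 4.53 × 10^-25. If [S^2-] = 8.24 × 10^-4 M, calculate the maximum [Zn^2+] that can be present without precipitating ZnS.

ZnS(s) <=> Zn^2+(aq) + S^2-(aq)
Ksp = [Zn^2+][S^2-]
Precipitation begins when Q = Ksp. With [S^2-] = 8.24 × 10^-4 M:
4.53 × 10^-25 = (8.24 × 10^-4) × [Zn^2+]
[Zn^2+] = (4.53 × 10^-25 / 8.24 × 10^-4) = 5.50 x 10^-22 M

5.50 × 10^-22 M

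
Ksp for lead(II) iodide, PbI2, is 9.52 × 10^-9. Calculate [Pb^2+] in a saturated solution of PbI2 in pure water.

[Pb^2+] ≈ 1.34 x 10^-3 M

PbI2(s) ⇌ Pb^2+ + 2 I^-
Ksp = [Pb^2+][I^-]^2
With molar solubility s: [Pb^2+] = s, [I^-] = 2s.
Substituting: Ksp = s(2s)^2 = 4s^3
Solving, s = (9.52 × 10^-9/4)^(1/3) = 1.335 x 10^-3 M
[Pb^2+] = s = 1.34 × 10^-3 M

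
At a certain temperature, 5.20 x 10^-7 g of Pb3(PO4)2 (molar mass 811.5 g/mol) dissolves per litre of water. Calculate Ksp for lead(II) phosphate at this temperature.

Ksp = 1.17 × 10^-44

Molar solubility s = (5.20 × 10^-7 g/L) / (811.5 g/mol) = 6.408 × 10^-10 M.
Pb3(PO4)2(s) <=> 3 Pb^2+(aq) + 2 PO4^3-(aq)
With molar solubility s: [Pb^2+] = 3s, [PO4^3-] = 2s.
Ksp = [Pb^2+]^3[PO4^3-]^2
So Ksp = (3s)^3 × (2s)^2 = 108s^5
Ksp = 108 × (6.408 × 10^-10)^5 = 1.17 x 10^-44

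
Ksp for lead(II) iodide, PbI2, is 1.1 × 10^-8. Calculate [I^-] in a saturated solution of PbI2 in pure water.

PbI2(s) ⇌ Pb^2+(aq) + 2 I^-(aq)
Ksp = [Pb^2+][I^-]^2
For each mole of PbI2 that dissolves: [Pb^2+] = s, [I^-] = 2s.
So Ksp = s × (2s)^2 = 4s^3
Solving, s = (1.1 × 10^-8/4)^(1/3) = 1.40 × 10^-3 M
[I^-] = 2s = 2.8 × 10^-3 M

2.8 × 10^-3 M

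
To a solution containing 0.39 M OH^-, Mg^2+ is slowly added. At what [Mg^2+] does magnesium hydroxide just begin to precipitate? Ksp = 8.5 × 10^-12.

5.6 × 10^-11 M

Mg(OH)2(s) <=> Mg^2+ + 2 OH^-
Ksp = [Mg^2+][OH^-]^2
Precipitation begins when Q = Ksp. With [OH^-] = 0.39 M:
8.5 × 10^-12 = (0.39)^2 × [Mg^2+]
[Mg^2+] = (8.5 × 10^-12 / 1.52 × 10^-1) = 5.6 × 10^-11 M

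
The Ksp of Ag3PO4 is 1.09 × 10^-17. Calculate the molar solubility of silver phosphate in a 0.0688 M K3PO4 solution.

Ag3PO4(s) ⇌ 3 Ag^+(aq) + PO4^3-(aq)
Ksp = [Ag^+]^3[PO4^3-]
Let s be the molar solubility in this solution. [Ag^+] = 3s, [PO4^3-] = 0.0688 + s ≈ 0.0688 (since PO4^3- from K3PO4 dominates).
Ksp ≈ (3s)^3 × 0.0688
s = 1.80 × 10^-6 M
Check: s = 1.8 x 10^-6 ≪ 0.0688, so the approximation is valid.

s ≈ 1.80 × 10^-6 M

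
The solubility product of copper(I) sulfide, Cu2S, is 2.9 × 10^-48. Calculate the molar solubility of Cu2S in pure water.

Cu2S(s) <=> 2 Cu^+ + S^2-
Ksp = [Cu^+]^2[S^2-]
For each mole of Cu2S that dissolves: [Cu^+] = 2s, [S^2-] = s.
Substituting: Ksp = (2s)^2s = 4s^3
Solving, s = (2.9 × 10^-48/4)^(1/3) = 9.0 × 10^-17 M

s = 9.0 x 10^-17 M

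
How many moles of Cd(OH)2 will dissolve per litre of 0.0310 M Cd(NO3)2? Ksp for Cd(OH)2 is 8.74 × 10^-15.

s ≈ 2.65 x 10^-7 M

Cd(OH)2(s) ⇌ Cd^2+(aq) + 2 OH^-(aq)
Ksp = [Cd^2+][OH^-]^2
Let s be the molar solubility in this solution. [Cd^2+] = 0.0310 + s ≈ 0.0310, [OH^-] = 2s (since Cd^2+ from Cd(NO3)2 dominates).
Ksp ≈ 0.0310 × (2s)^2
s = 2.65 x 10^-7 M
Check: s = 2.7 × 10^-7 ≪ 0.0310, so the approximation is valid.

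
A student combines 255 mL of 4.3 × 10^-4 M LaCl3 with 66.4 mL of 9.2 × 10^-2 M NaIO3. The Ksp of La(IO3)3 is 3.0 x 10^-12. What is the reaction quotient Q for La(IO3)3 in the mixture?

Q ≈ 2.3 × 10^-9

Total volume = 255 + 66.4 = 321.4 mL.
[La^3+] = 4.3 x 10^-4 × (255/321.4) = 3.41 x 10^-4 M
[IO3^-] = 9.2 × 10^-2 × (66.4/321.4) = 1.90 × 10^-2 M
La(IO3)3(s) ⇌ La^3+ + 3 IO3^-, so Q = [La^3+][IO3^-]^3
Q = (3.41 x 10^-4)(1.90 × 10^-2)^3 = 2.3 × 10^-9
Q > Ksp, so La(IO3)3 will precipitate.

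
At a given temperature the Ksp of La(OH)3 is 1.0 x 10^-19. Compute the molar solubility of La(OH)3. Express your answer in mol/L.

7.8 × 10^-6 M

La(OH)3(s) <=> La^3+ + 3 OH^-
Ksp = [La^3+][OH^-]^3
With molar solubility s: [La^3+] = s, [OH^-] = 3s.
Substituting: Ksp = s(3s)^3 = 27s^4
Solving, s = (1.0 x 10^-19/27)^(1/4) = 7.8 × 10^-6 M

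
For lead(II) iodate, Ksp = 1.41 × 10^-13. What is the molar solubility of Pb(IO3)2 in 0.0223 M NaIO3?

s = 2.84 x 10^-10 M

Pb(IO3)2(s) ⇌ Pb^2+(aq) + 2 IO3^-(aq)
Ksp = [Pb^2+][IO3^-]^2
If s mol/L dissolves here, [Pb^2+] = s, [IO3^-] = 0.0223 + 2s ≈ 0.0223 (Ksp is small, so little additional dissolves).
Ksp ≈ s × (0.0223)^2
s = 2.84 × 10^-10 M
Check: 2s = 5.7 x 10^-10 ≪ 0.0223, so the approximation is valid.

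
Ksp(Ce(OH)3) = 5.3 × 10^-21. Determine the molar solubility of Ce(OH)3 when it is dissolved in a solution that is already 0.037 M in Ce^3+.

Ce(OH)3(s) <=> Ce^3+ + 3 OH^-
Ksp = [Ce^3+][OH^-]^3
Let s be the molar solubility in this solution. [Ce^3+] = 0.037 + s ≈ 0.037, [OH^-] = 3s (common-ion effect: Ce^3+ is already 0.037 M).
Ksp ≈ 0.037 × (3s)^3
s = 1.7 × 10^-7 M
Check: s = 1.7 × 10^-7 ≪ 0.037, so the approximation is valid.

1.7e-7 M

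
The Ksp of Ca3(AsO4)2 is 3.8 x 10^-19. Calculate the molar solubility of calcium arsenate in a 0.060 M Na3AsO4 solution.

Ca3(AsO4)2(s) ⇌ 3 Ca^2+ + 2 AsO4^3-
Ksp = [Ca^2+]^3[AsO4^3-]^2
Let s = moles of Ca3(AsO4)2 that dissolve per litre. [Ca^2+] = 3s, [AsO4^3-] = 0.060 + 2s ≈ 0.060 (Ksp is small, so little additional dissolves).
Ksp ≈ (3s)^3 × (0.060)^2
s = 1.6 × 10^-6 M
Check: 2s = 3.2 x 10^-6 ≪ 0.060, so the approximation is valid.

1.6 × 10^-6 M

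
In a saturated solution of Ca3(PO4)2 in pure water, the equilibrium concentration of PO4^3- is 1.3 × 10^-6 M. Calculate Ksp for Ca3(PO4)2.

Ca3(PO4)2(s) ⇌ 3 Ca^2+ + 2 PO4^3-
Stoichiometry gives [Ca^2+] = (3/2)[PO4^3-] = 1.95 x 10^-6 M.
Ksp = [Ca^2+]^3[PO4^3-]^2
Ksp = (1.95 × 10^-6)^3 × (1.3 × 10^-6)^2 = 1.3 × 10^-29

Ksp = 1.3 x 10^-29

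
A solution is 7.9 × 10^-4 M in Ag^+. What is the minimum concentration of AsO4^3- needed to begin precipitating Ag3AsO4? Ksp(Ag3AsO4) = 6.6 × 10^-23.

Ag3AsO4(s) ⇌ 3 Ag^+ + AsO4^3-
Ksp = [Ag^+]^3[AsO4^3-]
Precipitation begins when Q = Ksp. With [Ag^+] = 7.9 × 10^-4 M:
6.6 × 10^-23 = (7.9 × 10^-4)^3 × [AsO4^3-]
[AsO4^3-] = (6.6 × 10^-23 / 4.93 × 10^-10) = 1.3 × 10^-13 M

[AsO4^3-] = 1.3 x 10^-13 M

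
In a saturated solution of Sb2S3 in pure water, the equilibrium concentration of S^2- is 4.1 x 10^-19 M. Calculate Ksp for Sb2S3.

Sb2S3(s) ⇌ 2 Sb^3+(aq) + 3 S^2-(aq)
Stoichiometry gives [Sb^3+] = (2/3)[S^2-] = 2.73 × 10^-19 M.
Ksp = [Sb^3+]^2[S^2-]^3
Ksp = (2.73 × 10^-19)^2 × (4.1 × 10^-19)^3 = 5.1 x 10^-93

Ksp = 5.1 × 10^-93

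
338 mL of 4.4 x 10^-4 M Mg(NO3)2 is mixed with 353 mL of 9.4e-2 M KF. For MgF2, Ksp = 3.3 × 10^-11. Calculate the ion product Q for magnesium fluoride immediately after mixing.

Total volume = 338 + 353 = 691 mL.
[Mg^2+] = 4.4 × 10^-4 × (338/691) = 2.15 × 10^-4 M
[F^-] = 9.4 × 10^-2 × (353/691) = 4.80 × 10^-2 M
MgF2(s) ⇌ Mg^2+(aq) + 2 F^-(aq), so Q = [Mg^2+][F^-]^2
Q = (2.15 × 10^-4)(4.80 × 10^-2)^2 = 5.0 × 10^-7
Q > Ksp, so MgF2 will precipitate.

5.0e-7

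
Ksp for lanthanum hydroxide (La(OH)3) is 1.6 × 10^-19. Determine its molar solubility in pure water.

La(OH)3(s) ⇌ La^3+ + 3 OH^-
Ksp = [La^3+][OH^-]^3
If s mol/L of La(OH)3 dissolves, [La^3+] = s and [OH^-] = 3s.
Substituting: Ksp = s(3s)^3 = 27s^4
s = (1.6 × 10^-19 / 27)^(1/4) = 8.8 × 10^-6 M

8.8 × 10^-6 M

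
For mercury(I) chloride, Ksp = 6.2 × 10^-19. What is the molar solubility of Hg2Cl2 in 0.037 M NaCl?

4.5 x 10^-16 M

Hg2Cl2(s) <=> Hg2^2+(aq) + 2 Cl^-(aq)
Ksp = [Hg2^2+][Cl^-]^2
Let s be the molar solubility in this solution. [Hg2^2+] = s, [Cl^-] = 0.037 + 2s ≈ 0.037 (since Cl^- from NaCl dominates).
Ksp ≈ s × (0.037)^2
s = 4.5 × 10^-16 M
Check: 2s = 9.1 × 10^-16 ≪ 0.037, so the approximation is valid.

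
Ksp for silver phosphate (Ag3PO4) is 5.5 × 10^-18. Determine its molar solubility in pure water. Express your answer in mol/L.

s ≈ 2.1 × 10^-5 M

Ag3PO4(s) <=> 3 Ag^+ + PO4^3-
Ksp = [Ag^+]^3[PO4^3-]
With molar solubility s: [Ag^+] = 3s, [PO4^3-] = s.
So Ksp = (3s)^3 × s = 27s^4
Solving, s = (5.5 × 10^-18/27)^(1/4) = 2.1 × 10^-5 M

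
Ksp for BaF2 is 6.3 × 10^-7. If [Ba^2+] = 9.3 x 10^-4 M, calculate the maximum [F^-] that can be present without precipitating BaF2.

[F^-] ≈ 0.026 M

BaF2(s) <=> Ba^2+ + 2 F^-
Ksp = [Ba^2+][F^-]^2
Precipitation begins when Q = Ksp. With [Ba^2+] = 9.3 x 10^-4 M:
6.3 × 10^-7 = (9.3 x 10^-4) × [F^-]^2
[F^-] = (6.3 × 10^-7 / 9.3 × 10^-4)^(1/2) = 2.6 x 10^-2 M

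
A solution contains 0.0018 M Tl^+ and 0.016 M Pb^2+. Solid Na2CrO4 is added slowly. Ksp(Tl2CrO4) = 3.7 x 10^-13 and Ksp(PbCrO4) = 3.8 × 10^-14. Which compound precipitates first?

Precipitation of each salt starts when its ion product equals its Ksp.
For Tl2CrO4: 3.7 x 10^-13 = (0.0018)^2 × [CrO4^2-]  ⇒  [CrO4^2-] = 1.1 × 10^-7 M.
For PbCrO4: 3.8 × 10^-14 = 0.016 × [CrO4^2-]  ⇒  [CrO4^2-] = 2.4 × 10^-12 M.
The salt with the lower threshold [CrO4^2-] precipitates first: PbCrO4.

PbCrO4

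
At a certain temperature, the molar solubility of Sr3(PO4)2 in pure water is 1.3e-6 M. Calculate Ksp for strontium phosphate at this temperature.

Ksp = 4.0e-28

Sr3(PO4)2(s) ⇌ 3 Sr^2+(aq) + 2 PO4^3-(aq)
With molar solubility s: [Sr^2+] = 3s, [PO4^3-] = 2s.
Ksp = [Sr^2+]^3[PO4^3-]^2
So Ksp = (3s)^3 × (2s)^2 = 108s^5
With s = 1.3 x 10^-6: Ksp = 4.0 × 10^-28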